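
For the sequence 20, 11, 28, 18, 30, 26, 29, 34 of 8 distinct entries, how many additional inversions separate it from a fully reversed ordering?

22 inversions short

Maximum inversions for 8 distinct elements is C(8, 2) = 8·7/2 = 28.
Current inversions — for each element, count later smaller elements:
20: 2
11: 0
28: 2
18: 0
30: 2
26: 0
29: 0
34: 0
Current total: 2 + 0 + 2 + 0 + 2 + 0 + 0 + 0 = 6
Shortfall: 28 − 6 = 22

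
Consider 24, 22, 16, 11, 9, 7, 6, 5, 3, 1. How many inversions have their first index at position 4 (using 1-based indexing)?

The element at index 4 is 11.
Elements after it: 9, 7, 6, 5, 3, 1
Those smaller than 11: 9, 7, 6, 5, 3, 1

6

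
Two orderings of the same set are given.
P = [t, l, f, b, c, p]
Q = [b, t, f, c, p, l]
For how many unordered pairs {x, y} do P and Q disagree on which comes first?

6

Assign each item its position (1..6) in the first ordering, then rewrite the second ordering as that position sequence:
positions: t→1, l→2, f→3, b→4, c→5, p→6
second ordering as positions: [4, 1, 3, 5, 6, 2]
Discordant pairs = inversions in this position sequence.
4: 1, 3, 2 → 3
1: 0
3: 2 → 1
5: 2 → 1
6: 2 → 1
2: 0
Total: 3 + 0 + 1 + 1 + 1 + 0 = 6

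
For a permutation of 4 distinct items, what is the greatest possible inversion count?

6

A reversed (strictly descending) arrangement makes every pair an inversion, giving C(4, 2) inversions.
C(4, 2) = 4·3/2 = 6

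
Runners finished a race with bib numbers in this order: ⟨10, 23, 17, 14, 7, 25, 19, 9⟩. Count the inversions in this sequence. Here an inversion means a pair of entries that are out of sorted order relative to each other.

There are 15 out-of-order pairs.

Sweep left to right; for each value list the smaller values that follow it:
10: 2
23: 5
17: 3
14: 2
7: 0
25: 2
19: 1
9: 0
Sum: 2 + 5 + 3 + 2 + 0 + 2 + 1 + 0 = 15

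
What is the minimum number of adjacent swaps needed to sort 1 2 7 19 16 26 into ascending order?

Each adjacent swap fixes exactly one inversion, so the minimum swap count equals the number of inversions.
Count inversions — for each element, later elements that are smaller:
1: none → 0
2: none → 0
7: none → 0
19: 16 → 1
16: none → 0
26: none → 0
Total inversions: 0 + 0 + 0 + 1 + 0 + 0 = 1

1 adjacent swap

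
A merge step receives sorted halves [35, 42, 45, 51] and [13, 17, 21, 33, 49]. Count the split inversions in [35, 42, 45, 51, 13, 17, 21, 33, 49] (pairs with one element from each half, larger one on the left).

For each element r of the right run, count left-run elements greater than r:
r = 13: 35, 42, 45, 51 → 4
r = 17: 35, 42, 45, 51 → 4
r = 21: 35, 42, 45, 51 → 4
r = 33: 35, 42, 45, 51 → 4
r = 49: 51 → 1
Cross-inversions: 4 + 4 + 4 + 4 + 1 = 17

Cross-inversions: 17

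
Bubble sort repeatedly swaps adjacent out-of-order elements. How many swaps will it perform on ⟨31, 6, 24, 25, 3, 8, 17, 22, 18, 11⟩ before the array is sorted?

Minimum adjacent swaps = number of inversions (each swap of adjacent out-of-order elements removes one inversion and no swap can remove more).
Count inversions — for each element, later elements that are smaller:
31: 6, 24, 25, 3, 8, 17, 22, 18, 11 → 9
6: 3 → 1
24: 3, 8, 17, 22, 18, 11 → 6
25: 3, 8, 17, 22, 18, 11 → 6
3: none → 0
8: none → 0
17: 11 → 1
22: 18, 11 → 2
18: 11 → 1
11: none → 0
Total inversions: 9 + 1 + 6 + 6 + 0 + 0 + 1 + 2 + 1 + 0 = 26

Swaps: 26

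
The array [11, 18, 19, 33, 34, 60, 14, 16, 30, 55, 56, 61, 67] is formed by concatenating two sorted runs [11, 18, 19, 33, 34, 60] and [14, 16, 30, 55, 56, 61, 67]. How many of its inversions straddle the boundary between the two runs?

There are 15 cross-inversions.

Take each right-half value and tally the left-half values above it:
r = 14: 18, 19, 33, 34, 60 → 5
r = 16: 18, 19, 33, 34, 60 → 5
r = 30: 33, 34, 60 → 3
r = 55: 60 → 1
r = 56: 60 → 1
r = 61: none → 0
r = 67: none → 0
Cross-inversions: 5 + 5 + 3 + 1 + 1 + 0 + 0 = 15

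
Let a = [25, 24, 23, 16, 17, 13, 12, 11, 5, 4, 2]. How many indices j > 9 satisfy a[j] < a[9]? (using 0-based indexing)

1 such element

The element at index 9 is 4.
Elements after it: 2
Those smaller than 4: 2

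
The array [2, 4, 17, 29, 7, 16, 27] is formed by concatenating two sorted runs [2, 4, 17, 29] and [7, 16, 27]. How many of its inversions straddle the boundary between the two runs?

5

Take each right-half value and tally the left-half values above it:
r = 7: 17, 29 → 2
r = 16: 17, 29 → 2
r = 27: 29 → 1
Cross-inversions: 2 + 2 + 1 = 5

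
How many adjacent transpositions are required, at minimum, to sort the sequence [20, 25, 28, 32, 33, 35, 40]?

0

The minimum number of adjacent swaps to sort an array equals its inversion count, since every such swap removes exactly one inversion.
Count inversions — for each element, later elements that are smaller:
20: none → 0
25: none → 0
28: none → 0
32: none → 0
33: none → 0
35: none → 0
40: none → 0
Total inversions: 0 + 0 + 0 + 0 + 0 + 0 + 0 = 0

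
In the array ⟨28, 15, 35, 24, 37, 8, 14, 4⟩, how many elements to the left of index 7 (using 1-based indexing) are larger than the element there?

5

The element at index 7 is 14.
Elements before it: 28, 15, 35, 24, 37, 8
Those larger than 14: 28, 15, 35, 24, 37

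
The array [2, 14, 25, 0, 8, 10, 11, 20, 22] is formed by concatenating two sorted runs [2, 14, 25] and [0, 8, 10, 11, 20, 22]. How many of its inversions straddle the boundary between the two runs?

11 cross-inversions

Count, for every r in R, how many entries of L exceed r:
r = 0: 2, 14, 25 → 3
r = 8: 14, 25 → 2
r = 10: 14, 25 → 2
r = 11: 14, 25 → 2
r = 20: 25 → 1
r = 22: 25 → 1
Cross-inversions: 3 + 2 + 2 + 2 + 1 + 1 = 11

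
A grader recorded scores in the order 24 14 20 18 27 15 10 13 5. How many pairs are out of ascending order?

28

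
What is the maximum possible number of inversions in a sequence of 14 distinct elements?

A reversed (strictly descending) arrangement makes every pair an inversion, giving C(14, 2) inversions.
C(14, 2) = 14·13/2 = 91

91 inversions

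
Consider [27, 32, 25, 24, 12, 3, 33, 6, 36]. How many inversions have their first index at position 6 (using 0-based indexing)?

1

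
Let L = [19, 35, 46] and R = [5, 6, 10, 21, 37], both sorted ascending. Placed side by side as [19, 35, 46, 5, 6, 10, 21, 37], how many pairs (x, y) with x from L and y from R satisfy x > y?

Split inversions: 12

Take each right-half value and tally the left-half values above it:
r = 5: 19, 35, 46 → 3
r = 6: 19, 35, 46 → 3
r = 10: 19, 35, 46 → 3
r = 21: 35, 46 → 2
r = 37: 46 → 1
Cross-inversions: 3 + 3 + 3 + 2 + 1 = 12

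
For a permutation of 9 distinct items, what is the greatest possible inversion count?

36 inversions

The maximum occurs when the array is in strictly decreasing order: every one of the C(9, 2) pairs is inverted.
C(9, 2) = 9·8/2 = 36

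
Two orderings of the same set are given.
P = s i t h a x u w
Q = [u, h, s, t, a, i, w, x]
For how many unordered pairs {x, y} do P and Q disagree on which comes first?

Assign each item its position (1..8) in the first ordering, then rewrite the second ordering as that position sequence:
positions: s→1, i→2, t→3, h→4, a→5, x→6, u→7, w→8
second ordering as positions: [7, 4, 1, 3, 5, 2, 8, 6]
Discordant pairs = inversions in this position sequence.
7: 4, 1, 3, 5, 2, 6 → 6
4: 1, 3, 2 → 3
1: 0
3: 2 → 1
5: 2 → 1
2: 0
8: 6 → 1
6: 0
Total: 6 + 3 + 0 + 1 + 1 + 0 + 1 + 0 = 12

12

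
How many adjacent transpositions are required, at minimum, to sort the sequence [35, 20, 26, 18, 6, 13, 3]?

19

The minimum number of adjacent swaps to sort an array equals its inversion count, since every such swap removes exactly one inversion.
Count inversions — for each element, later elements that are smaller:
35: 20, 26, 18, 6, 13, 3 → 6
20: 18, 6, 13, 3 → 4
26: 18, 6, 13, 3 → 4
18: 6, 13, 3 → 3
6: 3 → 1
13: 3 → 1
3: none → 0
Total inversions: 6 + 4 + 4 + 3 + 1 + 1 + 0 = 19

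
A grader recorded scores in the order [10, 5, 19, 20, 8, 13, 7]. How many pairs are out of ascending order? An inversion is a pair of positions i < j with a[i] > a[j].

Count, for each position, how many later elements it exceeds:
10: 3
5: 0
19: 3
20: 3
8: 1
13: 1
7: 0
Sum: 3 + 0 + 3 + 3 + 1 + 1 + 0 = 11

Inversions: 11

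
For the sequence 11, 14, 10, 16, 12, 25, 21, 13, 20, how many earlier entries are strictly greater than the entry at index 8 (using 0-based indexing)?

The element at index 8 is 20.
Elements before it: 11, 14, 10, 16, 12, 25, 21, 13
Those larger than 20: 25, 21

2 such elements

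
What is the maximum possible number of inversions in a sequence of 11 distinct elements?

55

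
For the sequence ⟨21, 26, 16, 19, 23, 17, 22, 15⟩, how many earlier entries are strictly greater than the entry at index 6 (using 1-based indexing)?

The element at index 6 is 17.
Elements before it: 21, 26, 16, 19, 23
Those larger than 17: 21, 26, 19, 23

4 such elements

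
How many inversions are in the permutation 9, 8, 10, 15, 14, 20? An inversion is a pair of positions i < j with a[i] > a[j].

Inversions: 2

Listing every pair i<j with a[i]>a[j] (using 1-based positions):
(1,2): 9 > 8
(4,5): 15 > 14
That's 2 pairs.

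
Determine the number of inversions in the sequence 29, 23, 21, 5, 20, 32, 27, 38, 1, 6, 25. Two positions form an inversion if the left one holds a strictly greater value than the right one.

30

For each element, count later entries that are smaller:
29: 8
23: 5
21: 4
5: 1
20: 2
32: 4
27: 3
38: 3
1: 0
6: 0
25: 0
Sum: 8 + 5 + 4 + 1 + 2 + 4 + 3 + 3 + 0 + 0 + 0 = 30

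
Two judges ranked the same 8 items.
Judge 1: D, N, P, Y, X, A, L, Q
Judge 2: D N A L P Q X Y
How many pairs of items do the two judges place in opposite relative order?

9 discordant pairs

Assign each item its position (1..8) in the first ordering, then rewrite the second ordering as that position sequence:
positions: D→1, N→2, P→3, Y→4, X→5, A→6, L→7, Q→8
second ordering as positions: [1, 2, 6, 7, 3, 8, 5, 4]
Discordant pairs = inversions in this position sequence.
1: 0
2: 0
6: 3, 5, 4 → 3
7: 3, 5, 4 → 3
3: 0
8: 5, 4 → 2
5: 4 → 1
4: 0
Total: 0 + 0 + 3 + 3 + 0 + 2 + 1 + 0 = 9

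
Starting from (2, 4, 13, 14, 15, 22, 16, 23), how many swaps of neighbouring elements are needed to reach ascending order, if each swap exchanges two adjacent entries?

1 adjacent swap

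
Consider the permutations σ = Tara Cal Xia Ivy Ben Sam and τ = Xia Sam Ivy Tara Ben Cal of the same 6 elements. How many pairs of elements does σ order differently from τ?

9 discordant pairs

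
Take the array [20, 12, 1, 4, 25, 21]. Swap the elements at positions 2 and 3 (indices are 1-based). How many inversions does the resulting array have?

Positions 2 and 3 hold 12 and 1; after swapping, the array is [20, 1, 12, 4, 25, 21].
Count, for each position, how many later elements it exceeds:
20 → 1, 12, 4 → 3
1 → none → 0
12 → 4 → 1
4 → none → 0
25 → 21 → 1
21 → none → 0
Sum: 3 + 0 + 1 + 0 + 1 + 0 = 5

5 inversions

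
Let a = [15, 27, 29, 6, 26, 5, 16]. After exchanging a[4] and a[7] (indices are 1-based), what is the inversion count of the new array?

Positions 4 and 7 hold 6 and 16; after swapping, the array is [15, 27, 29, 16, 26, 5, 6].
Sweep left to right; for each value list the smaller values that follow it:
15 → 5, 6 → 2
27 → 16, 26, 5, 6 → 4
29 → 16, 26, 5, 6 → 4
16 → 5, 6 → 2
26 → 5, 6 → 2
5 → none → 0
6 → none → 0
Sum: 2 + 4 + 4 + 2 + 2 + 0 + 0 = 14

There are 14 inversions.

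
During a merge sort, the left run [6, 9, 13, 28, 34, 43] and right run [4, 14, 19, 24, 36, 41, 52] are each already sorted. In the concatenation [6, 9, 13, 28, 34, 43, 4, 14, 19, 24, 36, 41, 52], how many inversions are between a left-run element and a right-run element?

17

Count, for every r in R, how many entries of L exceed r:
r = 4: 6, 9, 13, 28, 34, 43 → 6
r = 14: 28, 34, 43 → 3
r = 19: 28, 34, 43 → 3
r = 24: 28, 34, 43 → 3
r = 36: 43 → 1
r = 41: 43 → 1
r = 52: none → 0
Cross-inversions: 6 + 3 + 3 + 3 + 1 + 1 + 0 = 17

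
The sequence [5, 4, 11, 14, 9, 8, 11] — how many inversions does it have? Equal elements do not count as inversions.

Inversion pairs (indices are 1-based):
(1,2): 5 > 4
(3,5): 11 > 9
(3,6): 11 > 8
(4,5): 14 > 9
(4,6): 14 > 8
(4,7): 14 > 11
(5,6): 9 > 8
That's 7 pairs.

Inversions: 7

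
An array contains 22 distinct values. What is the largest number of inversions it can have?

231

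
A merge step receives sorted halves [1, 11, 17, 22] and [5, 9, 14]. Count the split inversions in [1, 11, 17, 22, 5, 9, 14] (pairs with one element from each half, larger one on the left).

8

Take each right-half value and tally the left-half values above it:
r = 5: 11, 17, 22 → 3
r = 9: 11, 17, 22 → 3
r = 14: 17, 22 → 2
Cross-inversions: 3 + 3 + 2 = 8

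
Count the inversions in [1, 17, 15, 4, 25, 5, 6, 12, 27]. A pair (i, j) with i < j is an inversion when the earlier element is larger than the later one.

Out-of-order pairs: 12

Sweep left to right; for each value list the smaller values that follow it:
1 → none → 0
17 → 15, 4, 5, 6, 12 → 5
15 → 4, 5, 6, 12 → 4
4 → none → 0
25 → 5, 6, 12 → 3
5 → none → 0
6 → none → 0
12 → none → 0
27 → none → 0
Sum: 0 + 5 + 4 + 0 + 3 + 0 + 0 + 0 + 0 = 12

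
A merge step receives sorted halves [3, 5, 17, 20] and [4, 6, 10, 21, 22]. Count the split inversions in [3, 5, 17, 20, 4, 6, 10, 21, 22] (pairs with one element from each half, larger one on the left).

For each element r of the right run, count left-run elements greater than r:
r = 4: 5, 17, 20 → 3
r = 6: 17, 20 → 2
r = 10: 17, 20 → 2
r = 21: none → 0
r = 22: none → 0
Cross-inversions: 3 + 2 + 2 + 0 + 0 = 7

7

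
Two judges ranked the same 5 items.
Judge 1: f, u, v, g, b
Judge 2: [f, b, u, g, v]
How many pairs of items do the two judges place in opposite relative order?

Assign each item its position (1..5) in the first ordering, then rewrite the second ordering as that position sequence:
positions: f→1, u→2, v→3, g→4, b→5
second ordering as positions: [1, 5, 2, 4, 3]
Discordant pairs = inversions in this position sequence.
1: 0
5: 2, 4, 3 → 3
2: 0
4: 3 → 1
3: 0
Total: 0 + 3 + 0 + 1 + 0 = 4

There are 4 discordant pairs.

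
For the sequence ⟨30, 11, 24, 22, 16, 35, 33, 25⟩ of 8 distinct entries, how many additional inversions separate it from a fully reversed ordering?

Maximum inversions for 8 distinct elements is C(8, 2) = 8·7/2 = 28.
Current inversions — for each element, count later smaller elements:
30: 5
11: 0
24: 2
22: 1
16: 0
35: 2
33: 1
25: 0
Current total: 5 + 0 + 2 + 1 + 0 + 2 + 1 + 0 = 11
Shortfall: 28 − 11 = 17

17 inversions short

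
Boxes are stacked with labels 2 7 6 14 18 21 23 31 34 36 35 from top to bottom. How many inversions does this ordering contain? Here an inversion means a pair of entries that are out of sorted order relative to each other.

2

Element-by-element contributions:
2: 0
7: 1
6: 0
14: 0
18: 0
21: 0
23: 0
31: 0
34: 0
36: 1
35: 0
Sum: 0 + 1 + 0 + 0 + 0 + 0 + 0 + 0 + 0 + 1 + 0 = 2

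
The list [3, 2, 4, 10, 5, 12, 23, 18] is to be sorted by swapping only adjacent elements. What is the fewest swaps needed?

Each adjacent swap fixes exactly one inversion, so the minimum swap count equals the number of inversions.
Count inversions — for each element, later elements that are smaller:
3: 2 → 1
2: none → 0
4: none → 0
10: 5 → 1
5: none → 0
12: none → 0
23: 18 → 1
18: none → 0
Total inversions: 1 + 0 + 0 + 1 + 0 + 0 + 1 + 0 = 3

3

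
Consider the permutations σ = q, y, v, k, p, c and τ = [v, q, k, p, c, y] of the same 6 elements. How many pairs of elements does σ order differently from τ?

5 discordant pairs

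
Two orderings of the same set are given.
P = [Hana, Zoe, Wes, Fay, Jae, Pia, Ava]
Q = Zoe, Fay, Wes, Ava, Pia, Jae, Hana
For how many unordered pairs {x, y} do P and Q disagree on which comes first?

Assign each item its position (1..7) in the first ordering, then rewrite the second ordering as that position sequence:
positions: Hana→1, Zoe→2, Wes→3, Fay→4, Jae→5, Pia→6, Ava→7
second ordering as positions: [2, 4, 3, 7, 6, 5, 1]
Discordant pairs = inversions in this position sequence.
2: 1 → 1
4: 3, 1 → 2
3: 1 → 1
7: 6, 5, 1 → 3
6: 5, 1 → 2
5: 1 → 1
1: 0
Total: 1 + 2 + 1 + 3 + 2 + 1 + 0 = 10

10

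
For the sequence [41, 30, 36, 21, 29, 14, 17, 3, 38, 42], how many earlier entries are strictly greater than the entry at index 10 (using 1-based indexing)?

0

The element at index 10 is 42.
Elements before it: 41, 30, 36, 21, 29, 14, 17, 3, 38
None of them are larger than 42.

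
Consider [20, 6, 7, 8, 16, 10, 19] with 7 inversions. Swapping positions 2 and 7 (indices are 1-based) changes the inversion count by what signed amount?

Positions 2 and 7 hold 6 and 19; after swapping, the array is [20, 19, 7, 8, 16, 10, 6].
Count, for each position, how many later elements it exceeds:
20: 6
19: 5
7: 1
8: 1
16: 2
10: 1
6: 0
Sum: 6 + 5 + 1 + 1 + 2 + 1 + 0 = 16
Change: 16 − 7 = +9

+9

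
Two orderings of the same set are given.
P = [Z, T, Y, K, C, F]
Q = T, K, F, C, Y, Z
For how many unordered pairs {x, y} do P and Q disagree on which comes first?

Assign each item its position (1..6) in the first ordering, then rewrite the second ordering as that position sequence:
positions: Z→1, T→2, Y→3, K→4, C→5, F→6
second ordering as positions: [2, 4, 6, 5, 3, 1]
Discordant pairs = inversions in this position sequence.
2: 1 → 1
4: 3, 1 → 2
6: 5, 3, 1 → 3
5: 3, 1 → 2
3: 1 → 1
1: 0
Total: 1 + 2 + 3 + 2 + 1 + 0 = 9

9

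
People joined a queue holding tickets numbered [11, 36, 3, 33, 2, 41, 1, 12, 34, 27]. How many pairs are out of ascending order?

22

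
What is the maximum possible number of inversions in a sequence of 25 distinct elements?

300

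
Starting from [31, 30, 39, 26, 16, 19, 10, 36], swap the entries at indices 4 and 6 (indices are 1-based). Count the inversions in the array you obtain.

Inversions: 18

Positions 4 and 6 hold 26 and 19; after swapping, the array is [31, 30, 39, 19, 16, 26, 10, 36].
For each element, count later entries that are smaller:
31 → 30, 19, 16, 26, 10 → 5
30 → 19, 16, 26, 10 → 4
39 → 19, 16, 26, 10, 36 → 5
19 → 16, 10 → 2
16 → 10 → 1
26 → 10 → 1
10 → none → 0
36 → none → 0
Sum: 5 + 4 + 5 + 2 + 1 + 1 + 0 + 0 = 18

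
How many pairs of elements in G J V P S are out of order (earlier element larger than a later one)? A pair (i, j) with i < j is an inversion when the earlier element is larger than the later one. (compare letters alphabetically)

Sweep left to right; for each value list the smaller values that follow it:
G → none → 0
J → none → 0
V → P, S → 2
P → none → 0
S → none → 0
Sum: 0 + 0 + 2 + 0 + 0 = 2

2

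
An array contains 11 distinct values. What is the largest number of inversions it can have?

Inversions: 55

The maximum occurs when the array is in strictly decreasing order: every one of the C(11, 2) pairs is inverted.
C(11, 2) = 11·10/2 = 55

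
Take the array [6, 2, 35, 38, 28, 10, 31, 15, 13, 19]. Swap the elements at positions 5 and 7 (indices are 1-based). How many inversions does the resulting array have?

Positions 5 and 7 hold 28 and 31; after swapping, the array is [6, 2, 35, 38, 31, 10, 28, 15, 13, 19].
For each element, count later entries that are smaller:
6 → 2 → 1
2 → none → 0
35 → 31, 10, 28, 15, 13, 19 → 6
38 → 31, 10, 28, 15, 13, 19 → 6
31 → 10, 28, 15, 13, 19 → 5
10 → none → 0
28 → 15, 13, 19 → 3
15 → 13 → 1
13 → none → 0
19 → none → 0
Sum: 1 + 0 + 6 + 6 + 5 + 0 + 3 + 1 + 0 + 0 = 22

22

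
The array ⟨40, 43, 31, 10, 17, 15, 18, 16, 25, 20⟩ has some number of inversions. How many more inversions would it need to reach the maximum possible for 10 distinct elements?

18

Maximum inversions for 10 distinct elements is C(10, 2) = 10·9/2 = 45.
Current inversions — for each element, count later smaller elements:
40: 8
43: 8
31: 7
10: 0
17: 2
15: 0
18: 1
16: 0
25: 1
20: 0
Current total: 8 + 8 + 7 + 0 + 2 + 0 + 1 + 0 + 1 + 0 = 27
Shortfall: 45 − 27 = 18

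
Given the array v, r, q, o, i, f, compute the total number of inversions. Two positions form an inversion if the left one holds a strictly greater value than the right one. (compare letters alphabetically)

Count, for each position, how many later elements it exceeds:
v: 5
r: 4
q: 3
o: 2
i: 1
f: 0
Sum: 5 + 4 + 3 + 2 + 1 + 0 = 15

15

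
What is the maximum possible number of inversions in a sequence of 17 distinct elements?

136 inversions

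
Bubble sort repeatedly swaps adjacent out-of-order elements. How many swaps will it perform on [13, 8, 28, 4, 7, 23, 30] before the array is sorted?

Minimum adjacent swaps = number of inversions (each swap of adjacent out-of-order elements removes one inversion and no swap can remove more).
Count inversions — for each element, later elements that are smaller:
13: 8, 4, 7 → 3
8: 4, 7 → 2
28: 4, 7, 23 → 3
4: none → 0
7: none → 0
23: none → 0
30: none → 0
Total inversions: 3 + 2 + 3 + 0 + 0 + 0 + 0 = 8

8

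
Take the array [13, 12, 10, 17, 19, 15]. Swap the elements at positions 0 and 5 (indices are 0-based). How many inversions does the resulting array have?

6

Positions 0 and 5 hold 13 and 15; after swapping, the array is [15, 12, 10, 17, 19, 13].
Element-by-element contributions:
15 → 12, 10, 13 → 3
12 → 10 → 1
10 → none → 0
17 → 13 → 1
19 → 13 → 1
13 → none → 0
Sum: 3 + 1 + 0 + 1 + 1 + 0 = 6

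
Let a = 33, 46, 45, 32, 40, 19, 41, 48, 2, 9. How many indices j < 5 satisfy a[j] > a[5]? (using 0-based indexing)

5

The element at index 5 is 19.
Elements before it: 33, 46, 45, 32, 40
Those larger than 19: 33, 46, 45, 32, 40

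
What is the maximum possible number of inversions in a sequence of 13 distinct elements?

78 inversions

A reversed (strictly descending) arrangement makes every pair an inversion, giving C(13, 2) inversions.
C(13, 2) = 13·12/2 = 78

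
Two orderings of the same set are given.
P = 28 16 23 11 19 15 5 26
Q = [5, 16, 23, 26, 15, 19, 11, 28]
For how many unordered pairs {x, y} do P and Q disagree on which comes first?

18 disagreeing pairs

Assign each item its position (1..8) in the first ordering, then rewrite the second ordering as that position sequence:
positions: 28→1, 16→2, 23→3, 11→4, 19→5, 15→6, 5→7, 26→8
second ordering as positions: [7, 2, 3, 8, 6, 5, 4, 1]
Discordant pairs = inversions in this position sequence.
7: 2, 3, 6, 5, 4, 1 → 6
2: 1 → 1
3: 1 → 1
8: 6, 5, 4, 1 → 4
6: 5, 4, 1 → 3
5: 4, 1 → 2
4: 1 → 1
1: 0
Total: 6 + 1 + 1 + 4 + 3 + 2 + 1 + 0 = 18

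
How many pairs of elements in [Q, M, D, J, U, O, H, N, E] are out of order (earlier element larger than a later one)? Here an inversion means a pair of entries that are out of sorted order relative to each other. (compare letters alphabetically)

Count, for each position, how many later elements it exceeds:
Q: 7
M: 4
D: 0
J: 2
U: 4
O: 3
H: 1
N: 1
E: 0
Sum: 7 + 4 + 0 + 2 + 4 + 3 + 1 + 1 + 0 = 22

22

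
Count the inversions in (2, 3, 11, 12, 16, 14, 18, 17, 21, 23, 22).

There are 3 inversions.

For each element, count later entries that are smaller:
2 → none → 0
3 → none → 0
11 → none → 0
12 → none → 0
16 → 14 → 1
14 → none → 0
18 → 17 → 1
17 → none → 0
21 → none → 0
23 → 22 → 1
22 → none → 0
Sum: 0 + 0 + 0 + 0 + 1 + 0 + 1 + 0 + 0 + 1 + 0 = 3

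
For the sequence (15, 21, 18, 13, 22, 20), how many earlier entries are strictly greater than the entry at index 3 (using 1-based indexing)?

1

The element at index 3 is 18.
Elements before it: 15, 21
Those larger than 18: 21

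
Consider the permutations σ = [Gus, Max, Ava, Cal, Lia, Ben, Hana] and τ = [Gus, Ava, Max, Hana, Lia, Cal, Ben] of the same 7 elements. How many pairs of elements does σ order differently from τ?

Assign each item its position (1..7) in the first ordering, then rewrite the second ordering as that position sequence:
positions: Gus→1, Max→2, Ava→3, Cal→4, Lia→5, Ben→6, Hana→7
second ordering as positions: [1, 3, 2, 7, 5, 4, 6]
Discordant pairs = inversions in this position sequence.
1: 0
3: 2 → 1
2: 0
7: 5, 4, 6 → 3
5: 4 → 1
4: 0
6: 0
Total: 0 + 1 + 0 + 3 + 1 + 0 + 0 = 5

5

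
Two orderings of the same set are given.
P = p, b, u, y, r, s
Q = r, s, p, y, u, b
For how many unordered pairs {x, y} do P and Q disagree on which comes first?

11

Assign each item its position (1..6) in the first ordering, then rewrite the second ordering as that position sequence:
positions: p→1, b→2, u→3, y→4, r→5, s→6
second ordering as positions: [5, 6, 1, 4, 3, 2]
Discordant pairs = inversions in this position sequence.
5: 1, 4, 3, 2 → 4
6: 1, 4, 3, 2 → 4
1: 0
4: 3, 2 → 2
3: 2 → 1
2: 0
Total: 4 + 4 + 0 + 2 + 1 + 0 = 11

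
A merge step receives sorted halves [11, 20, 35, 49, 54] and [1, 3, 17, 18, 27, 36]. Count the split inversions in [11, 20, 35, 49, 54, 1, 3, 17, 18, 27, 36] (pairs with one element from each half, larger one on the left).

23 split inversions

Take each right-half value and tally the left-half values above it:
r = 1: 11, 20, 35, 49, 54 → 5
r = 3: 11, 20, 35, 49, 54 → 5
r = 17: 20, 35, 49, 54 → 4
r = 18: 20, 35, 49, 54 → 4
r = 27: 35, 49, 54 → 3
r = 36: 49, 54 → 2
Cross-inversions: 5 + 5 + 4 + 4 + 3 + 2 = 23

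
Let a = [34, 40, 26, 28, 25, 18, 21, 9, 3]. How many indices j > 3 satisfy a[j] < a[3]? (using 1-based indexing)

5

The element at index 3 is 26.
Elements after it: 28, 25, 18, 21, 9, 3
Those smaller than 26: 25, 18, 21, 9, 3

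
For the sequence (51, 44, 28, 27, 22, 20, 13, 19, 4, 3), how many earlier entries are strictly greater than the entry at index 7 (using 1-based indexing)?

The element at index 7 is 13.
Elements before it: 51, 44, 28, 27, 22, 20
Those larger than 13: 51, 44, 28, 27, 22, 20

6 such elements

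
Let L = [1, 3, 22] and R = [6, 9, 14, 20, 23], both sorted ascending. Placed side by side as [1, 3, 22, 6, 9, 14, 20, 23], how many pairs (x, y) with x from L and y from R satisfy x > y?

4

For each element r of the right run, count left-run elements greater than r:
r = 6: 22 → 1
r = 9: 22 → 1
r = 14: 22 → 1
r = 20: 22 → 1
r = 23: none → 0
Cross-inversions: 1 + 1 + 1 + 1 + 0 = 4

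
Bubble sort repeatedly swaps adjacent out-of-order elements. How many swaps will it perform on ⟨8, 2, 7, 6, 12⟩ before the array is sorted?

4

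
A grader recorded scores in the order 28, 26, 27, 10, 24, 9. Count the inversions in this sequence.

13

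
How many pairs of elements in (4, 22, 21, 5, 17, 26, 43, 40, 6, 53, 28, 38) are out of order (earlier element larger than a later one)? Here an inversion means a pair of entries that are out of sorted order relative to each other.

For each element, count later entries that are smaller:
4: 0
22: 4
21: 3
5: 0
17: 1
26: 1
43: 4
40: 3
6: 0
53: 2
28: 0
38: 0
Sum: 0 + 4 + 3 + 0 + 1 + 1 + 4 + 3 + 0 + 2 + 0 + 0 = 18

18 inversions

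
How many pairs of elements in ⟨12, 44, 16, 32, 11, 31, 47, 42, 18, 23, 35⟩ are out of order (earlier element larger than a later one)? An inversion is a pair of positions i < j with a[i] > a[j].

23

Count, for each position, how many later elements it exceeds:
12 → 11 → 1
44 → 16, 32, 11, 31, 42, 18, 23, 35 → 8
16 → 11 → 1
32 → 11, 31, 18, 23 → 4
11 → none → 0
31 → 18, 23 → 2
47 → 42, 18, 23, 35 → 4
42 → 18, 23, 35 → 3
18 → none → 0
23 → none → 0
35 → none → 0
Sum: 1 + 8 + 1 + 4 + 0 + 2 + 4 + 3 + 0 + 0 + 0 = 23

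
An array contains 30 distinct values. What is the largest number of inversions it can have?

The maximum occurs when the array is in strictly decreasing order: every one of the C(30, 2) pairs is inverted.
C(30, 2) = 30·29/2 = 435

There are 435 inversions.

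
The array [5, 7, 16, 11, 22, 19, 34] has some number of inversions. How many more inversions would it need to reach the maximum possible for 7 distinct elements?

19

Maximum inversions for 7 distinct elements is C(7, 2) = 7·6/2 = 21.
Current inversions — for each element, count later smaller elements:
5: 0
7: 0
16: 1
11: 0
22: 1
19: 0
34: 0
Current total: 0 + 0 + 1 + 0 + 1 + 0 + 0 = 2
Shortfall: 21 − 2 = 19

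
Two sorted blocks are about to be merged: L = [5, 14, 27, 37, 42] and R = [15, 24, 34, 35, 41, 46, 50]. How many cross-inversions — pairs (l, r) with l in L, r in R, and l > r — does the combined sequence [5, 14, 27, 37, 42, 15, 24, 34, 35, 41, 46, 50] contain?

11 cross-inversions

For each element r of the right run, count left-run elements greater than r:
r = 15: 27, 37, 42 → 3
r = 24: 27, 37, 42 → 3
r = 34: 37, 42 → 2
r = 35: 37, 42 → 2
r = 41: 42 → 1
r = 46: none → 0
r = 50: none → 0
Cross-inversions: 3 + 3 + 2 + 2 + 1 + 0 + 0 = 11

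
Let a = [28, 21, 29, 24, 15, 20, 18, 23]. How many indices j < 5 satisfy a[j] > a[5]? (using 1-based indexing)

4 such elements

The element at index 5 is 15.
Elements before it: 28, 21, 29, 24
Those larger than 15: 28, 21, 29, 24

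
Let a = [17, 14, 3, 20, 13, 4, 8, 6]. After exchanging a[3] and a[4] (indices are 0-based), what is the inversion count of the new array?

Positions 3 and 4 hold 20 and 13; after swapping, the array is [17, 14, 3, 13, 20, 4, 8, 6].
Element-by-element contributions:
17: 6
14: 5
3: 0
13: 3
20: 3
4: 0
8: 1
6: 0
Sum: 6 + 5 + 0 + 3 + 3 + 0 + 1 + 0 = 18

Inversions: 18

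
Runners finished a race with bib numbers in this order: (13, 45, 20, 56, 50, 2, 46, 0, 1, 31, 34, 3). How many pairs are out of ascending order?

For each element, count later entries that are smaller:
13: 4
45: 7
20: 4
56: 8
50: 7
2: 2
46: 5
0: 0
1: 0
31: 1
34: 1
3: 0
Sum: 4 + 7 + 4 + 8 + 7 + 2 + 5 + 0 + 0 + 1 + 1 + 0 = 39

39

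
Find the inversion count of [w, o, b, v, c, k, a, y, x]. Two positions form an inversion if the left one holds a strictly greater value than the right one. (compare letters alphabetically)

For each element, count later entries that are smaller:
w → o, b, v, c, k, a → 6
o → b, c, k, a → 4
b → a → 1
v → c, k, a → 3
c → a → 1
k → a → 1
a → none → 0
y → x → 1
x → none → 0
Sum: 6 + 4 + 1 + 3 + 1 + 1 + 0 + 1 + 0 = 17

17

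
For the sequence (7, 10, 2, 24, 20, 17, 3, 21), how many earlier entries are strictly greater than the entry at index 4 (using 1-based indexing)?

The element at index 4 is 24.
Elements before it: 7, 10, 2
None of them are larger than 24.

0 such elements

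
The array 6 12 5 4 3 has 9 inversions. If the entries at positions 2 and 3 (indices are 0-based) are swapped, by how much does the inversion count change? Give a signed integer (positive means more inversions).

Positions 2 and 3 hold 5 and 4; after swapping, the array is [6, 12, 4, 5, 3].
Sweep left to right; for each value list the smaller values that follow it:
6: 3
12: 3
4: 1
5: 1
3: 0
Sum: 3 + 3 + 1 + 1 + 0 = 8
Change: 8 − 9 = -1

-1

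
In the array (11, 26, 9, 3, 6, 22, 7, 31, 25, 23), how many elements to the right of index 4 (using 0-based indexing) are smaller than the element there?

0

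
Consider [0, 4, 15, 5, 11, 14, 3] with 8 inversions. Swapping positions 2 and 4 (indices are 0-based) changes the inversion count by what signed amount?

-1

Positions 2 and 4 hold 15 and 11; after swapping, the array is [0, 4, 11, 5, 15, 14, 3].
Count, for each position, how many later elements it exceeds:
0: 0
4: 1
11: 2
5: 1
15: 2
14: 1
3: 0
Sum: 0 + 1 + 2 + 1 + 2 + 1 + 0 = 7
Change: 7 − 8 = -1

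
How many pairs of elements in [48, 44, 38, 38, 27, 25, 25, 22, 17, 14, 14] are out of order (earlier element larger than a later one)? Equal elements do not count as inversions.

Out-of-order pairs: 52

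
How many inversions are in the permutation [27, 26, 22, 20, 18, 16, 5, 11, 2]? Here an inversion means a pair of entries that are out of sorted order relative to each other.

Sweep left to right; for each value list the smaller values that follow it:
27 → 26, 22, 20, 18, 16, 5, 11, 2 → 8
26 → 22, 20, 18, 16, 5, 11, 2 → 7
22 → 20, 18, 16, 5, 11, 2 → 6
20 → 18, 16, 5, 11, 2 → 5
18 → 16, 5, 11, 2 → 4
16 → 5, 11, 2 → 3
5 → 2 → 1
11 → 2 → 1
2 → none → 0
Sum: 8 + 7 + 6 + 5 + 4 + 3 + 1 + 1 + 0 = 35

35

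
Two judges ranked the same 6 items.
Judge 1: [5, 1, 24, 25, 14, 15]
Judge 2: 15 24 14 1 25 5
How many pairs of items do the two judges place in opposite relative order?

12 discordant pairs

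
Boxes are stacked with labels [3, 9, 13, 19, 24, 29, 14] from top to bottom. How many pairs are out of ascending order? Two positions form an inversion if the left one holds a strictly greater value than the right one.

3 out-of-order pairs

Inversion pairs (indices are 0-based):
(3,6): 19 > 14
(4,6): 24 > 14
(5,6): 29 > 14
That's 3 pairs.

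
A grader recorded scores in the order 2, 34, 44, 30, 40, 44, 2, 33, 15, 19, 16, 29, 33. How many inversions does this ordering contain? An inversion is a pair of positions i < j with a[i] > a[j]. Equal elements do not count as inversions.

41

Element-by-element contributions:
2: 0
34: 8
44: 9
30: 5
40: 7
44: 7
2: 0
33: 4
15: 0
19: 1
16: 0
29: 0
33: 0
Sum: 0 + 8 + 9 + 5 + 7 + 7 + 0 + 4 + 0 + 1 + 0 + 0 + 0 = 41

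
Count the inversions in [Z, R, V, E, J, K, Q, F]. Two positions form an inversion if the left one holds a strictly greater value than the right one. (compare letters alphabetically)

Count, for each position, how many later elements it exceeds:
Z → R, V, E, J, K, Q, F → 7
R → E, J, K, Q, F → 5
V → E, J, K, Q, F → 5
E → none → 0
J → F → 1
K → F → 1
Q → F → 1
F → none → 0
Sum: 7 + 5 + 5 + 0 + 1 + 1 + 1 + 0 = 20

Inversions: 20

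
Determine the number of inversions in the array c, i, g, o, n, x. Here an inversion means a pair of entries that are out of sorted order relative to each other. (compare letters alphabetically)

2 out-of-order pairs

Listing every pair i<j with a[i]>a[j] (using 0-based positions):
(1,2): i > g
(3,4): o > n
That's 2 pairs.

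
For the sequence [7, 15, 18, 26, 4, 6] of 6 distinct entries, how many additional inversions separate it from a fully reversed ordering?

Maximum inversions for 6 distinct elements is C(6, 2) = 6·5/2 = 15.
Current inversions — for each element, count later smaller elements:
7: 2
15: 2
18: 2
26: 2
4: 0
6: 0
Current total: 2 + 2 + 2 + 2 + 0 + 0 = 8
Shortfall: 15 − 8 = 7

7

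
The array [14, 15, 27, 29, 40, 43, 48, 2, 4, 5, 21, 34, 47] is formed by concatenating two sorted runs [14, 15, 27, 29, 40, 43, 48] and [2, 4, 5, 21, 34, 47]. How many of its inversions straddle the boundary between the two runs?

30

Count, for every r in R, how many entries of L exceed r:
r = 2: 14, 15, 27, 29, 40, 43, 48 → 7
r = 4: 14, 15, 27, 29, 40, 43, 48 → 7
r = 5: 14, 15, 27, 29, 40, 43, 48 → 7
r = 21: 27, 29, 40, 43, 48 → 5
r = 34: 40, 43, 48 → 3
r = 47: 48 → 1
Cross-inversions: 7 + 7 + 7 + 5 + 3 + 1 = 30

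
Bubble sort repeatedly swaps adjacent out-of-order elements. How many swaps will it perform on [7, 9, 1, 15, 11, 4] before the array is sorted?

7

Each adjacent swap fixes exactly one inversion, so the minimum swap count equals the number of inversions.
Count inversions — for each element, later elements that are smaller:
7: 1, 4 → 2
9: 1, 4 → 2
1: none → 0
15: 11, 4 → 2
11: 4 → 1
4: none → 0
Total inversions: 2 + 2 + 0 + 2 + 1 + 0 = 7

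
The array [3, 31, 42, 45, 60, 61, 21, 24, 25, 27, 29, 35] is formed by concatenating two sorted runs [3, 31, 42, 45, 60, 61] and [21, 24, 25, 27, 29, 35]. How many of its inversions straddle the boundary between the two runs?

Split inversions: 29

For each element r of the right run, count left-run elements greater than r:
r = 21: 31, 42, 45, 60, 61 → 5
r = 24: 31, 42, 45, 60, 61 → 5
r = 25: 31, 42, 45, 60, 61 → 5
r = 27: 31, 42, 45, 60, 61 → 5
r = 29: 31, 42, 45, 60, 61 → 5
r = 35: 42, 45, 60, 61 → 4
Cross-inversions: 5 + 5 + 5 + 5 + 5 + 4 = 29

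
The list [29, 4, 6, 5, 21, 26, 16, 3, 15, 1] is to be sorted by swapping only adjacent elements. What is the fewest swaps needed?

The minimum number of adjacent swaps to sort an array equals its inversion count, since every such swap removes exactly one inversion.
Count inversions — for each element, later elements that are smaller:
29: 4, 6, 5, 21, 26, 16, 3, 15, 1 → 9
4: 3, 1 → 2
6: 5, 3, 1 → 3
5: 3, 1 → 2
21: 16, 3, 15, 1 → 4
26: 16, 3, 15, 1 → 4
16: 3, 15, 1 → 3
3: 1 → 1
15: 1 → 1
1: none → 0
Total inversions: 9 + 2 + 3 + 2 + 4 + 4 + 3 + 1 + 1 + 0 = 29

29 adjacent swaps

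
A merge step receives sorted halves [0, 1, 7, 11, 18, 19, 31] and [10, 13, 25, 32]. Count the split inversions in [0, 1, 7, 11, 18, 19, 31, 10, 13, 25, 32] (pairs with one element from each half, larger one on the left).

For each element r of the right run, count left-run elements greater than r:
r = 10: 11, 18, 19, 31 → 4
r = 13: 18, 19, 31 → 3
r = 25: 31 → 1
r = 32: none → 0
Cross-inversions: 4 + 3 + 1 + 0 = 8

Split inversions: 8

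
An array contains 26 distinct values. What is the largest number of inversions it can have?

The maximum occurs when the array is in strictly decreasing order: every one of the C(26, 2) pairs is inverted.
C(26, 2) = 26·25/2 = 325

325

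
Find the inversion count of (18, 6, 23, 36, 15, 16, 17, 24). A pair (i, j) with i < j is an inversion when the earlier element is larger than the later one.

There are 11 inversions.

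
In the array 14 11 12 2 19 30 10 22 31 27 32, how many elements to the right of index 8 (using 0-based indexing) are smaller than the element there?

The element at index 8 is 31.
Elements after it: 27, 32
Those smaller than 31: 27

1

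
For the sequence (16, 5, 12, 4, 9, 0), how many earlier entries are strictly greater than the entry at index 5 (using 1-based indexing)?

2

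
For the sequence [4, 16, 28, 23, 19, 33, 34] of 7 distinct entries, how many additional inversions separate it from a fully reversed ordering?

Maximum inversions for 7 distinct elements is C(7, 2) = 7·6/2 = 21.
Current inversions — for each element, count later smaller elements:
4: 0
16: 0
28: 2
23: 1
19: 0
33: 0
34: 0
Current total: 0 + 0 + 2 + 1 + 0 + 0 + 0 = 3
Shortfall: 21 − 3 = 18

18 inversions short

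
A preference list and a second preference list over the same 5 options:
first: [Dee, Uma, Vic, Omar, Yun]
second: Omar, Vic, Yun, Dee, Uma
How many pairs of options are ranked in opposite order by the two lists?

Assign each item its position (1..5) in the first ordering, then rewrite the second ordering as that position sequence:
positions: Dee→1, Uma→2, Vic→3, Omar→4, Yun→5
second ordering as positions: [4, 3, 5, 1, 2]
Discordant pairs = inversions in this position sequence.
4: 3, 1, 2 → 3
3: 1, 2 → 2
5: 1, 2 → 2
1: 0
2: 0
Total: 3 + 2 + 2 + 0 + 0 = 7

7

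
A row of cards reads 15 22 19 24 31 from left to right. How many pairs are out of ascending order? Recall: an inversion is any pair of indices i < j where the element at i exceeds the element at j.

1

Count, for each position, how many later elements it exceeds:
15 → none → 0
22 → 19 → 1
19 → none → 0
24 → none → 0
31 → none → 0
Sum: 0 + 1 + 0 + 0 + 0 = 1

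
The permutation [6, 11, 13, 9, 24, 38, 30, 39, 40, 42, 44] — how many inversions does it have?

There are 3 inversions.

Count, for each position, how many later elements it exceeds:
6: 0
11: 1
13: 1
9: 0
24: 0
38: 1
30: 0
39: 0
40: 0
42: 0
44: 0
Sum: 0 + 1 + 1 + 0 + 0 + 1 + 0 + 0 + 0 + 0 + 0 = 3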